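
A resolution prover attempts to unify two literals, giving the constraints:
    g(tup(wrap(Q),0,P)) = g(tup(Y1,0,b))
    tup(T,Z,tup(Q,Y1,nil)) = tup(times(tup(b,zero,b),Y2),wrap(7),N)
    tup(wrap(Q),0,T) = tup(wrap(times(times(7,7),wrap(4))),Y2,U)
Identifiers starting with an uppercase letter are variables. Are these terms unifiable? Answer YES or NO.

YES

Decompose g/1: tup(wrap(Q),0,P) = tup(Y1,0,b).
Decompose tup/3: wrap(Q) = Y1,  0 = 0,  P = b.
Bind Y1 := wrap(Q); substituting into the one remaining equation that mentions Y1 gives: tup(T,Z,tup(Q,wrap(Q),nil)) = tup(times(tup(b,zero,b),Y2),wrap(7),N).
Delete trivial equation 0 = 0.
Bind P := b; no other remaining equation mentions P.
Decompose tup/3: T = times(tup(b,zero,b),Y2),  Z = wrap(7),  tup(Q,wrap(Q),nil) = N.
Bind T := times(tup(b,zero,b),Y2); substituting into the one remaining equation that mentions T gives: tup(wrap(Q),0,times(tup(b,zero,b),Y2)) = tup(wrap(times(times(7,7),wrap(4))),Y2,U).
Bind Z := wrap(7); no other remaining equation mentions Z.
Bind N := tup(Q,wrap(Q),nil); no other remaining equation mentions N.
Decompose tup/3: wrap(Q) = wrap(times(times(7,7),wrap(4))),  0 = Y2,  times(tup(b,zero,b),Y2) = U.
Decompose wrap/1: Q = times(times(7,7),wrap(4)).
Bind Q := times(times(7,7),wrap(4)); no other remaining equation mentions Q. Substituting into the earlier bindings gives Y1 := wrap(times(times(7,7),wrap(4))), N := tup(times(times(7,7),wrap(4)),wrap(times(times(7,7),wrap(4))),nil).
Bind Y2 := 0; substituting into the remaining equation gives: times(tup(b,zero,b),0) = U. Substituting into the earlier binding gives T := times(tup(b,zero,b),0).
Bind U := times(tup(b,zero,b),0).
No equations remain and no clash or occurs-check failure arose, so a unifier exists.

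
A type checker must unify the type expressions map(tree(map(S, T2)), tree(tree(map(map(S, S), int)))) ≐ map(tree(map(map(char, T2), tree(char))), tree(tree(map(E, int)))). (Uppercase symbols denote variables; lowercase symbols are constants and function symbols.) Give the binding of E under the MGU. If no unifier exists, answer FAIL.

map(map(char, tree(char)), map(char, tree(char)))

Decompose map/2: tree(map(S, T2)) ≐ tree(map(map(char, T2), tree(char))),  tree(tree(map(map(S, S), int))) ≐ tree(tree(map(E, int))).
Decompose tree/1: map(S, T2) ≐ map(map(char, T2), tree(char)).
Decompose map/2: S ≐ map(char, T2),  T2 ≐ tree(char).
Bind S := map(char, T2); substituting into the one remaining equation that mentions S gives: tree(tree(map(map(map(char, T2), map(char, T2)), int))) ≐ tree(tree(map(E, int))).
Bind T2 := tree(char); substituting into the remaining equation gives: tree(tree(map(map(map(char, tree(char)), map(char, tree(char))), int))) ≐ tree(tree(map(E, int))). Substituting into the earlier binding gives S := map(char, tree(char)).
Decompose tree/1: tree(map(map(map(char, tree(char)), map(char, tree(char))), int)) ≐ tree(map(E, int)).
Decompose tree/1: map(map(map(char, tree(char)), map(char, tree(char))), int) ≐ map(E, int).
Decompose map/2: map(map(char, tree(char)), map(char, tree(char))) ≐ E,  int ≐ int.
Bind E := map(map(char, tree(char)), map(char, tree(char))); no other remaining equation mentions E.
Delete trivial equation int ≐ int.
MGU = { S := map(char, tree(char)), T2 := tree(char), E := map(map(char, tree(char)), map(char, tree(char))) }, so E := map(map(char, tree(char)), map(char, tree(char))).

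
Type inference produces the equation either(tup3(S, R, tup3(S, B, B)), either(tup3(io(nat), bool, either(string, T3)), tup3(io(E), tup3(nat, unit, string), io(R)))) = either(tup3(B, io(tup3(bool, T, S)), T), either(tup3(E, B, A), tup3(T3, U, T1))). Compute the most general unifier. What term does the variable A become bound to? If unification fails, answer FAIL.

either(string, io(io(nat)))

Decompose either/2: tup3(S, R, tup3(S, B, B)) = tup3(B, io(tup3(bool, T, S)), T),  either(tup3(io(nat), bool, either(string, T3)), tup3(io(E), tup3(nat, unit, string), io(R))) = either(tup3(E, B, A), tup3(T3, U, T1)).
Decompose tup3/3: S = B,  R = io(tup3(bool, T, S)),  tup3(S, B, B) = T.
Bind S := B; substituting into the 2 remaining equations that mention S gives: R = io(tup3(bool, T, B)),  tup3(B, B, B) = T.
Bind R := io(tup3(bool, T, B)); substituting into the one remaining equation that mentions R gives: either(tup3(io(nat), bool, either(string, T3)), tup3(io(E), tup3(nat, unit, string), io(io(tup3(bool, T, B))))) = either(tup3(E, B, A), tup3(T3, U, T1)).
Bind T := tup3(B, B, B); substituting into the remaining equation gives: either(tup3(io(nat), bool, either(string, T3)), tup3(io(E), tup3(nat, unit, string), io(io(tup3(bool, tup3(B, B, B), B))))) = either(tup3(E, B, A), tup3(T3, U, T1)). Substituting into the earlier binding gives R := io(tup3(bool, tup3(B, B, B), B)).
Decompose either/2: tup3(io(nat), bool, either(string, T3)) = tup3(E, B, A),  tup3(io(E), tup3(nat, unit, string), io(io(tup3(bool, tup3(B, B, B), B)))) = tup3(T3, U, T1).
Decompose tup3/3: io(nat) = E,  bool = B,  either(string, T3) = A.
Bind E := io(nat); substituting into the one remaining equation that mentions E gives: tup3(io(io(nat)), tup3(nat, unit, string), io(io(tup3(bool, tup3(B, B, B), B)))) = tup3(T3, U, T1).
Bind B := bool; substituting into the one remaining equation that mentions B gives: tup3(io(io(nat)), tup3(nat, unit, string), io(io(tup3(bool, tup3(bool, bool, bool), bool)))) = tup3(T3, U, T1). Substituting into the earlier bindings gives S := bool, R := io(tup3(bool, tup3(bool, bool, bool), bool)), T := tup3(bool, bool, bool).
Bind A := either(string, T3); no other remaining equation mentions A.
Decompose tup3/3: io(io(nat)) = T3,  tup3(nat, unit, string) = U,  io(io(tup3(bool, tup3(bool, bool, bool), bool))) = T1.
Bind T3 := io(io(nat)); no other remaining equation mentions T3. Substituting into the earlier binding gives A := either(string, io(io(nat))).
Bind U := tup3(nat, unit, string); no other remaining equation mentions U.
Bind T1 := io(io(tup3(bool, tup3(bool, bool, bool), bool))).
MGU = { S := bool, R := io(tup3(bool, tup3(bool, bool, bool), bool)), T := tup3(bool, bool, bool), E := io(nat), B := bool, A := either(string, io(io(nat))), T3 := io(io(nat)), U := tup3(nat, unit, string), T1 := io(io(tup3(bool, tup3(bool, bool, bool), bool))) }, so A := either(string, io(io(nat))).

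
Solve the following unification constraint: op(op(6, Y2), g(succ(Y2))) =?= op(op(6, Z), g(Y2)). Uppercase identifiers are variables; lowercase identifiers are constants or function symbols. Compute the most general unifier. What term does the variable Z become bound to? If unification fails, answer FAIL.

Decompose op/2: op(6, Y2) =?= op(6, Z),  g(succ(Y2)) =?= g(Y2).
Decompose op/2: 6 =?= 6,  Y2 =?= Z.
Delete trivial equation 6 =?= 6.
Bind Y2 := Z; substituting into the remaining equation gives: g(succ(Z)) =?= g(Z).
Decompose g/1: succ(Z) =?= Z.
Occurs check fails: Z occurs in succ(Z); the equation Z =?= succ(Z) has no finite solution.

FAIL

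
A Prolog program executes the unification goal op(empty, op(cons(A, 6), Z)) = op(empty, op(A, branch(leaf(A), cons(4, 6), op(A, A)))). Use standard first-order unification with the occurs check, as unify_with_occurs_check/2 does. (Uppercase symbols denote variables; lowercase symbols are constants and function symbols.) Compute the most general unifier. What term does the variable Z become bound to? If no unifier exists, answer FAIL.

Decompose op/2: empty = empty,  op(cons(A, 6), Z) = op(A, branch(leaf(A), cons(4, 6), op(A, A))).
Delete trivial equation empty = empty.
Decompose op/2: cons(A, 6) = A,  Z = branch(leaf(A), cons(4, 6), op(A, A)).
Occurs check fails: A occurs in cons(A, 6); the equation A = cons(A, 6) has no finite solution.

FAIL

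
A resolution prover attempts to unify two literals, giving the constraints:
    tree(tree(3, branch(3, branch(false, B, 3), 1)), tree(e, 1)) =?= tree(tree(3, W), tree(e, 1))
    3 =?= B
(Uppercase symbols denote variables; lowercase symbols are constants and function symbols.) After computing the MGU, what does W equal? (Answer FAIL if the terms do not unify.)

Decompose tree/2: tree(3, branch(3, branch(false, B, 3), 1)) =?= tree(3, W),  tree(e, 1) =?= tree(e, 1).
Decompose tree/2: 3 =?= 3,  branch(3, branch(false, B, 3), 1) =?= W.
Delete trivial equation 3 =?= 3.
Bind W := branch(3, branch(false, B, 3), 1); no other remaining equation mentions W.
Delete trivial equation tree(e, 1) =?= tree(e, 1).
Bind B := 3. Substituting into the earlier binding gives W := branch(3, branch(false, 3, 3), 1).
MGU = { W ↦ branch(3, branch(false, 3, 3), 1), B ↦ 3 }, so W ↦ branch(3, branch(false, 3, 3), 1).

branch(3, branch(false, 3, 3), 1)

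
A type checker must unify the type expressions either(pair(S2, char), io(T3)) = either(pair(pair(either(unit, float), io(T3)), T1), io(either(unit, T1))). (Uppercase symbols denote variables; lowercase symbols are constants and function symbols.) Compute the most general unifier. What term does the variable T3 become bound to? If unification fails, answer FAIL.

Decompose either/2: pair(S2, char) = pair(pair(either(unit, float), io(T3)), T1),  io(T3) = io(either(unit, T1)).
Decompose pair/2: S2 = pair(either(unit, float), io(T3)),  char = T1.
Bind S2 := pair(either(unit, float), io(T3)); no other remaining equation mentions S2.
Bind T1 := char; substituting into the remaining equation gives: io(T3) = io(either(unit, char)).
Decompose io/1: T3 = either(unit, char).
Bind T3 := either(unit, char). Substituting into the earlier binding gives S2 := pair(either(unit, float), io(either(unit, char))).
MGU = { S2 := pair(either(unit, float), io(either(unit, char))), T1 := char, T3 := either(unit, char) }, so T3 := either(unit, char).

either(unit, char)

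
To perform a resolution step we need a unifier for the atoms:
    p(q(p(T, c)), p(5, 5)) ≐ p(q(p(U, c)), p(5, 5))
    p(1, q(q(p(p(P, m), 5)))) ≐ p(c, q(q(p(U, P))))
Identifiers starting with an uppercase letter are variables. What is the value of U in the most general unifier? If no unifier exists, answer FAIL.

FAIL

Decompose p/2: q(p(T, c)) ≐ q(p(U, c)),  p(5, 5) ≐ p(5, 5).
Decompose q/1: p(T, c) ≐ p(U, c).
Decompose p/2: T ≐ U,  c ≐ c.
Bind T := U; no other remaining equation mentions T.
Delete trivial equation c ≐ c.
Delete trivial equation p(5, 5) ≐ p(5, 5).
Decompose p/2: 1 ≐ c,  q(q(p(p(P, m), 5))) ≐ q(q(p(U, P))).
Clash: constants 1 and c differ; no unifier exists.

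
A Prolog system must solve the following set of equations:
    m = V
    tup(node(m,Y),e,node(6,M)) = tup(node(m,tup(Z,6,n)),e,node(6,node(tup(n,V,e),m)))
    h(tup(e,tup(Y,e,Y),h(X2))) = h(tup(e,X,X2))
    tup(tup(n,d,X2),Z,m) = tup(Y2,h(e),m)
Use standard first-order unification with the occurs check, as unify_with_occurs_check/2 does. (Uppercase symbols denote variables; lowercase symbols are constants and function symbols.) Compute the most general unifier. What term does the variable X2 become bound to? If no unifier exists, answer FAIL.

Bind V := m; substituting into the one remaining equation that mentions V gives: tup(node(m,Y),e,node(6,M)) = tup(node(m,tup(Z,6,n)),e,node(6,node(tup(n,m,e),m))).
Decompose tup/3: node(m,Y) = node(m,tup(Z,6,n)),  e = e,  node(6,M) = node(6,node(tup(n,m,e),m)).
Decompose node/2: m = m,  Y = tup(Z,6,n).
Delete trivial equation m = m.
Bind Y := tup(Z,6,n); substituting into the one remaining equation that mentions Y gives: h(tup(e,tup(tup(Z,6,n),e,tup(Z,6,n)),h(X2))) = h(tup(e,X,X2)).
Delete trivial equation e = e.
Decompose node/2: 6 = 6,  M = node(tup(n,m,e),m).
Delete trivial equation 6 = 6.
Bind M := node(tup(n,m,e),m); no other remaining equation mentions M.
Decompose h/1: tup(e,tup(tup(Z,6,n),e,tup(Z,6,n)),h(X2)) = tup(e,X,X2).
Decompose tup/3: e = e,  tup(tup(Z,6,n),e,tup(Z,6,n)) = X,  h(X2) = X2.
Delete trivial equation e = e.
Bind X := tup(tup(Z,6,n),e,tup(Z,6,n)); no other remaining equation mentions X.
Occurs check fails: X2 occurs in h(X2); the equation X2 = h(X2) has no finite solution.

FAIL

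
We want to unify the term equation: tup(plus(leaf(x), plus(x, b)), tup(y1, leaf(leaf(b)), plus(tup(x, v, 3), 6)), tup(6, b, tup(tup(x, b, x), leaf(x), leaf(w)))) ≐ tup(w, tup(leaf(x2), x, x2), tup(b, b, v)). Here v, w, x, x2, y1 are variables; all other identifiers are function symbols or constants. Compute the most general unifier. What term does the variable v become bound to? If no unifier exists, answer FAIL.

FAIL

Decompose tup/3: plus(leaf(x), plus(x, b)) ≐ w,  tup(y1, leaf(leaf(b)), plus(tup(x, v, 3), 6)) ≐ tup(leaf(x2), x, x2),  tup(6, b, tup(tup(x, b, x), leaf(x), leaf(w))) ≐ tup(b, b, v).
Bind w := plus(leaf(x), plus(x, b)); substituting into the one remaining equation that mentions w gives: tup(6, b, tup(tup(x, b, x), leaf(x), leaf(plus(leaf(x), plus(x, b))))) ≐ tup(b, b, v).
Decompose tup/3: y1 ≐ leaf(x2),  leaf(leaf(b)) ≐ x,  plus(tup(x, v, 3), 6) ≐ x2.
Bind y1 := leaf(x2); no other remaining equation mentions y1.
Bind x := leaf(leaf(b)); substituting into the remaining equations gives: plus(tup(leaf(leaf(b)), v, 3), 6) ≐ x2,  tup(6, b, tup(tup(leaf(leaf(b)), b, leaf(leaf(b))), leaf(leaf(leaf(b))), leaf(plus(leaf(leaf(leaf(b))), plus(leaf(leaf(b)), b))))) ≐ tup(b, b, v). Substituting into the earlier binding gives w := plus(leaf(leaf(leaf(b))), plus(leaf(leaf(b)), b)).
Bind x2 := plus(tup(leaf(leaf(b)), v, 3), 6); no other remaining equation mentions x2. Substituting into the earlier binding gives y1 := leaf(plus(tup(leaf(leaf(b)), v, 3), 6)).
Decompose tup/3: 6 ≐ b,  b ≐ b,  tup(tup(leaf(leaf(b)), b, leaf(leaf(b))), leaf(leaf(leaf(b))), leaf(plus(leaf(leaf(leaf(b))), plus(leaf(leaf(b)), b)))) ≐ v.
Clash: constants 6 and b differ; no unifier exists.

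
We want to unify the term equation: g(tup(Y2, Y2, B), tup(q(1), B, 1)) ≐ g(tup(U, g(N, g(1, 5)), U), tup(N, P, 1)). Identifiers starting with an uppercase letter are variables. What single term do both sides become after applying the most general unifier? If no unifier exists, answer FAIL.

Decompose g/2: tup(Y2, Y2, B) ≐ tup(U, g(N, g(1, 5)), U),  tup(q(1), B, 1) ≐ tup(N, P, 1).
Decompose tup/3: Y2 ≐ U,  Y2 ≐ g(N, g(1, 5)),  B ≐ U.
Bind Y2 := U; substituting into the one remaining equation that mentions Y2 gives: U ≐ g(N, g(1, 5)).
Bind U := g(N, g(1, 5)); substituting into the one remaining equation that mentions U gives: B ≐ g(N, g(1, 5)). Substituting into the earlier binding gives Y2 := g(N, g(1, 5)).
Bind B := g(N, g(1, 5)); substituting into the remaining equation gives: tup(q(1), g(N, g(1, 5)), 1) ≐ tup(N, P, 1).
Decompose tup/3: q(1) ≐ N,  g(N, g(1, 5)) ≐ P,  1 ≐ 1.
Bind N := q(1); substituting into the one remaining equation that mentions N gives: g(q(1), g(1, 5)) ≐ P. Substituting into the earlier bindings gives Y2 := g(q(1), g(1, 5)), U := g(q(1), g(1, 5)), B := g(q(1), g(1, 5)).
Bind P := g(q(1), g(1, 5)); no other remaining equation mentions P.
Delete trivial equation 1 ≐ 1.
Applying the MGU to either side gives g(tup(g(q(1), g(1, 5)), g(q(1), g(1, 5)), g(q(1), g(1, 5))), tup(q(1), g(q(1), g(1, 5)), 1)).

g(tup(g(q(1), g(1, 5)), g(q(1), g(1, 5)), g(q(1), g(1, 5))), tup(q(1), g(q(1), g(1, 5)), 1))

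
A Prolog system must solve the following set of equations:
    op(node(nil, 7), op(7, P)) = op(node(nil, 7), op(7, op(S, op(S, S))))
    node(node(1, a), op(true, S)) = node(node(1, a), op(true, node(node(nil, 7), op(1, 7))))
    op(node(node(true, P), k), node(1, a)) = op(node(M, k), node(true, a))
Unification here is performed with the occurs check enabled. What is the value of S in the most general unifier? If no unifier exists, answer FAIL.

Decompose op/2: node(nil, 7) = node(nil, 7),  op(7, P) = op(7, op(S, op(S, S))).
Delete trivial equation node(nil, 7) = node(nil, 7).
Decompose op/2: 7 = 7,  P = op(S, op(S, S)).
Delete trivial equation 7 = 7.
Bind P := op(S, op(S, S)); substituting into the one remaining equation that mentions P gives: op(node(node(true, op(S, op(S, S))), k), node(1, a)) = op(node(M, k), node(true, a)).
Decompose node/2: node(1, a) = node(1, a),  op(true, S) = op(true, node(node(nil, 7), op(1, 7))).
Delete trivial equation node(1, a) = node(1, a).
Decompose op/2: true = true,  S = node(node(nil, 7), op(1, 7)).
Delete trivial equation true = true.
Bind S := node(node(nil, 7), op(1, 7)); substituting into the remaining equation gives: op(node(node(true, op(node(node(nil, 7), op(1, 7)), op(node(node(nil, 7), op(1, 7)), node(node(nil, 7), op(1, 7))))), k), node(1, a)) = op(node(M, k), node(true, a)). Substituting into the earlier binding gives P := op(node(node(nil, 7), op(1, 7)), op(node(node(nil, 7), op(1, 7)), node(node(nil, 7), op(1, 7)))).
Decompose op/2: node(node(true, op(node(node(nil, 7), op(1, 7)), op(node(node(nil, 7), op(1, 7)), node(node(nil, 7), op(1, 7))))), k) = node(M, k),  node(1, a) = node(true, a).
Decompose node/2: node(true, op(node(node(nil, 7), op(1, 7)), op(node(node(nil, 7), op(1, 7)), node(node(nil, 7), op(1, 7))))) = M,  k = k.
Bind M := node(true, op(node(node(nil, 7), op(1, 7)), op(node(node(nil, 7), op(1, 7)), node(node(nil, 7), op(1, 7))))); no other remaining equation mentions M.
Delete trivial equation k = k.
Decompose node/2: 1 = true,  a = a.
Clash: constants 1 and true differ; no unifier exists.

FAIL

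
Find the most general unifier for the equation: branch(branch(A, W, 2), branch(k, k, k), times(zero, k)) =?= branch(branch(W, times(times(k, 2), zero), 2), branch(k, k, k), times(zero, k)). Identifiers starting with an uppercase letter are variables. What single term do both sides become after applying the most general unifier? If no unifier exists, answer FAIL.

Decompose branch/3: branch(A, W, 2) =?= branch(W, times(times(k, 2), zero), 2),  branch(k, k, k) =?= branch(k, k, k),  times(zero, k) =?= times(zero, k).
Decompose branch/3: A =?= W,  W =?= times(times(k, 2), zero),  2 =?= 2.
Bind A := W; no other remaining equation mentions A.
Bind W := times(times(k, 2), zero); no other remaining equation mentions W. Substituting into the earlier binding gives A := times(times(k, 2), zero).
Delete trivial equation 2 =?= 2.
Delete trivial equation branch(k, k, k) =?= branch(k, k, k).
Delete trivial equation times(zero, k) =?= times(zero, k).
Applying the MGU to either side gives branch(branch(times(times(k, 2), zero), times(times(k, 2), zero), 2), branch(k, k, k), times(zero, k)).

branch(branch(times(times(k, 2), zero), times(times(k, 2), zero), 2), branch(k, k, k), times(zero, k))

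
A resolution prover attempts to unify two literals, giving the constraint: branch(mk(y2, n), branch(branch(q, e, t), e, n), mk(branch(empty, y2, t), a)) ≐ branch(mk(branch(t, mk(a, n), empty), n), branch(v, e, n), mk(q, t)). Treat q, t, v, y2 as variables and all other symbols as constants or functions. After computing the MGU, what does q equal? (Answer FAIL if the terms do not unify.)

Decompose branch/3: mk(y2, n) ≐ mk(branch(t, mk(a, n), empty), n),  branch(branch(q, e, t), e, n) ≐ branch(v, e, n),  mk(branch(empty, y2, t), a) ≐ mk(q, t).
Decompose mk/2: y2 ≐ branch(t, mk(a, n), empty),  n ≐ n.
Bind y2 := branch(t, mk(a, n), empty); substituting into the one remaining equation that mentions y2 gives: mk(branch(empty, branch(t, mk(a, n), empty), t), a) ≐ mk(q, t).
Delete trivial equation n ≐ n.
Decompose branch/3: branch(q, e, t) ≐ v,  e ≐ e,  n ≐ n.
Bind v := branch(q, e, t); no other remaining equation mentions v.
Delete trivial equation e ≐ e.
Delete trivial equation n ≐ n.
Decompose mk/2: branch(empty, branch(t, mk(a, n), empty), t) ≐ q,  a ≐ t.
Bind q := branch(empty, branch(t, mk(a, n), empty), t); no other remaining equation mentions q. Substituting into the earlier binding gives v := branch(branch(empty, branch(t, mk(a, n), empty), t), e, t).
Bind t := a. Substituting into the earlier bindings gives y2 := branch(a, mk(a, n), empty), v := branch(branch(empty, branch(a, mk(a, n), empty), a), e, a), q := branch(empty, branch(a, mk(a, n), empty), a).
MGU = { y2 -> branch(a, mk(a, n), empty), v -> branch(branch(empty, branch(a, mk(a, n), empty), a), e, a), q -> branch(empty, branch(a, mk(a, n), empty), a), t -> a }, so q -> branch(empty, branch(a, mk(a, n), empty), a).

branch(empty, branch(a, mk(a, n), empty), a)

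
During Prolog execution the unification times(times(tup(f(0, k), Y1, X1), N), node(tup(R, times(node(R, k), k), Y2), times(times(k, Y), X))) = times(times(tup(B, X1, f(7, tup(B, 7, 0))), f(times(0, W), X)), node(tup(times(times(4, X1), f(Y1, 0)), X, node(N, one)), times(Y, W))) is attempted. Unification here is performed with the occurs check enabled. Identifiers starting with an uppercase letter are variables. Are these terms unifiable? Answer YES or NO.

NO

Decompose times/2: times(tup(f(0, k), Y1, X1), N) = times(tup(B, X1, f(7, tup(B, 7, 0))), f(times(0, W), X)),  node(tup(R, times(node(R, k), k), Y2), times(times(k, Y), X)) = node(tup(times(times(4, X1), f(Y1, 0)), X, node(N, one)), times(Y, W)).
Decompose times/2: tup(f(0, k), Y1, X1) = tup(B, X1, f(7, tup(B, 7, 0))),  N = f(times(0, W), X).
Decompose tup/3: f(0, k) = B,  Y1 = X1,  X1 = f(7, tup(B, 7, 0)).
Bind B := f(0, k); substituting into the one remaining equation that mentions B gives: X1 = f(7, tup(f(0, k), 7, 0)).
Bind Y1 := X1; substituting into the one remaining equation that mentions Y1 gives: node(tup(R, times(node(R, k), k), Y2), times(times(k, Y), X)) = node(tup(times(times(4, X1), f(X1, 0)), X, node(N, one)), times(Y, W)).
Bind X1 := f(7, tup(f(0, k), 7, 0)); substituting into the one remaining equation that mentions X1 gives: node(tup(R, times(node(R, k), k), Y2), times(times(k, Y), X)) = node(tup(times(times(4, f(7, tup(f(0, k), 7, 0))), f(f(7, tup(f(0, k), 7, 0)), 0)), X, node(N, one)), times(Y, W)). Substituting into the earlier binding gives Y1 := f(7, tup(f(0, k), 7, 0)).
Bind N := f(times(0, W), X); substituting into the remaining equation gives: node(tup(R, times(node(R, k), k), Y2), times(times(k, Y), X)) = node(tup(times(times(4, f(7, tup(f(0, k), 7, 0))), f(f(7, tup(f(0, k), 7, 0)), 0)), X, node(f(times(0, W), X), one)), times(Y, W)).
Decompose node/2: tup(R, times(node(R, k), k), Y2) = tup(times(times(4, f(7, tup(f(0, k), 7, 0))), f(f(7, tup(f(0, k), 7, 0)), 0)), X, node(f(times(0, W), X), one)),  times(times(k, Y), X) = times(Y, W).
Decompose tup/3: R = times(times(4, f(7, tup(f(0, k), 7, 0))), f(f(7, tup(f(0, k), 7, 0)), 0)),  times(node(R, k), k) = X,  Y2 = node(f(times(0, W), X), one).
Bind R := times(times(4, f(7, tup(f(0, k), 7, 0))), f(f(7, tup(f(0, k), 7, 0)), 0)); substituting into the one remaining equation that mentions R gives: times(node(times(times(4, f(7, tup(f(0, k), 7, 0))), f(f(7, tup(f(0, k), 7, 0)), 0)), k), k) = X.
Bind X := times(node(times(times(4, f(7, tup(f(0, k), 7, 0))), f(f(7, tup(f(0, k), 7, 0)), 0)), k), k); substituting into the remaining equations gives: Y2 = node(f(times(0, W), times(node(times(times(4, f(7, tup(f(0, k), 7, 0))), f(f(7, tup(f(0, k), 7, 0)), 0)), k), k)), one),  times(times(k, Y), times(node(times(times(4, f(7, tup(f(0, k), 7, 0))), f(f(7, tup(f(0, k), 7, 0)), 0)), k), k)) = times(Y, W). Substituting into the earlier binding gives N := f(times(0, W), times(node(times(times(4, f(7, tup(f(0, k), 7, 0))), f(f(7, tup(f(0, k), 7, 0)), 0)), k), k)).
Bind Y2 := node(f(times(0, W), times(node(times(times(4, f(7, tup(f(0, k), 7, 0))), f(f(7, tup(f(0, k), 7, 0)), 0)), k), k)), one); no other remaining equation mentions Y2.
Decompose times/2: times(k, Y) = Y,  times(node(times(times(4, f(7, tup(f(0, k), 7, 0))), f(f(7, tup(f(0, k), 7, 0)), 0)), k), k) = W.
Occurs check fails: Y occurs in times(k, Y); the equation Y = times(k, Y) has no finite solution.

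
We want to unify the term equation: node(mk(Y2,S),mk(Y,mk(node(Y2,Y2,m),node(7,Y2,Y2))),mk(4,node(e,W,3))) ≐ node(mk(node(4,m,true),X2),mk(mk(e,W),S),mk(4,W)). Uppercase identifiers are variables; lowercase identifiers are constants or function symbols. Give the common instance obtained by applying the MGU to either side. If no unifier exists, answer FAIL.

FAIL

Decompose node/3: mk(Y2,S) ≐ mk(node(4,m,true),X2),  mk(Y,mk(node(Y2,Y2,m),node(7,Y2,Y2))) ≐ mk(mk(e,W),S),  mk(4,node(e,W,3)) ≐ mk(4,W).
Decompose mk/2: Y2 ≐ node(4,m,true),  S ≐ X2.
Bind Y2 := node(4,m,true); substituting into the one remaining equation that mentions Y2 gives: mk(Y,mk(node(node(4,m,true),node(4,m,true),m),node(7,node(4,m,true),node(4,m,true)))) ≐ mk(mk(e,W),S).
Bind S := X2; substituting into the one remaining equation that mentions S gives: mk(Y,mk(node(node(4,m,true),node(4,m,true),m),node(7,node(4,m,true),node(4,m,true)))) ≐ mk(mk(e,W),X2).
Decompose mk/2: Y ≐ mk(e,W),  mk(node(node(4,m,true),node(4,m,true),m),node(7,node(4,m,true),node(4,m,true))) ≐ X2.
Bind Y := mk(e,W); no other remaining equation mentions Y.
Bind X2 := mk(node(node(4,m,true),node(4,m,true),m),node(7,node(4,m,true),node(4,m,true))); no other remaining equation mentions X2. Substituting into the earlier binding gives S := mk(node(node(4,m,true),node(4,m,true),m),node(7,node(4,m,true),node(4,m,true))).
Decompose mk/2: 4 ≐ 4,  node(e,W,3) ≐ W.
Delete trivial equation 4 ≐ 4.
Occurs check fails: W occurs in node(e,W,3); the equation W ≐ node(e,W,3) has no finite solution.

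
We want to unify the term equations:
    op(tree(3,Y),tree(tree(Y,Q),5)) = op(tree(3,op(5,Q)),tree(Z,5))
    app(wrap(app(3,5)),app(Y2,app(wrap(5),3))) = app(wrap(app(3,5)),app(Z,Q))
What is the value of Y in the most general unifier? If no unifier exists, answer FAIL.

Decompose op/2: tree(3,Y) = tree(3,op(5,Q)),  tree(tree(Y,Q),5) = tree(Z,5).
Decompose tree/2: 3 = 3,  Y = op(5,Q).
Delete trivial equation 3 = 3.
Bind Y := op(5,Q); substituting into the one remaining equation that mentions Y gives: tree(tree(op(5,Q),Q),5) = tree(Z,5).
Decompose tree/2: tree(op(5,Q),Q) = Z,  5 = 5.
Bind Z := tree(op(5,Q),Q); substituting into the one remaining equation that mentions Z gives: app(wrap(app(3,5)),app(Y2,app(wrap(5),3))) = app(wrap(app(3,5)),app(tree(op(5,Q),Q),Q)).
Delete trivial equation 5 = 5.
Decompose app/2: wrap(app(3,5)) = wrap(app(3,5)),  app(Y2,app(wrap(5),3)) = app(tree(op(5,Q),Q),Q).
Delete trivial equation wrap(app(3,5)) = wrap(app(3,5)).
Decompose app/2: Y2 = tree(op(5,Q),Q),  app(wrap(5),3) = Q.
Bind Y2 := tree(op(5,Q),Q); no other remaining equation mentions Y2.
Bind Q := app(wrap(5),3). Substituting into the earlier bindings gives Y := op(5,app(wrap(5),3)), Z := tree(op(5,app(wrap(5),3)),app(wrap(5),3)), Y2 := tree(op(5,app(wrap(5),3)),app(wrap(5),3)).
MGU = { Y := op(5,app(wrap(5),3)), Z := tree(op(5,app(wrap(5),3)),app(wrap(5),3)), Y2 := tree(op(5,app(wrap(5),3)),app(wrap(5),3)), Q := app(wrap(5),3) }, so Y := op(5,app(wrap(5),3)).

op(5,app(wrap(5),3))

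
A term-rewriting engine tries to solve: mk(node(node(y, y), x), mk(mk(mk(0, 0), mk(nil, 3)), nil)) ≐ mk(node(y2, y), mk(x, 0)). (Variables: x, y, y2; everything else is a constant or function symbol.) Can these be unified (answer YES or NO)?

Decompose mk/2: node(node(y, y), x) ≐ node(y2, y),  mk(mk(mk(0, 0), mk(nil, 3)), nil) ≐ mk(x, 0).
Decompose node/2: node(y, y) ≐ y2,  x ≐ y.
Bind y2 := node(y, y); no other remaining equation mentions y2.
Bind x := y; substituting into the remaining equation gives: mk(mk(mk(0, 0), mk(nil, 3)), nil) ≐ mk(y, 0).
Decompose mk/2: mk(mk(0, 0), mk(nil, 3)) ≐ y,  nil ≐ 0.
Bind y := mk(mk(0, 0), mk(nil, 3)); no other remaining equation mentions y. Substituting into the earlier bindings gives y2 := node(mk(mk(0, 0), mk(nil, 3)), mk(mk(0, 0), mk(nil, 3))), x := mk(mk(0, 0), mk(nil, 3)).
Clash: constants nil and 0 differ; no unifier exists.

NO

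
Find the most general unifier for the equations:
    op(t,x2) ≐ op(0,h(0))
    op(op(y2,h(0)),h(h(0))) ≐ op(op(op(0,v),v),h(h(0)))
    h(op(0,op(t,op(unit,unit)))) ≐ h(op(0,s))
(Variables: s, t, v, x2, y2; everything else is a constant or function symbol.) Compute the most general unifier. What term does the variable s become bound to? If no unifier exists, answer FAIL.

Decompose op/2: t ≐ 0,  x2 ≐ h(0).
Bind t := 0; substituting into the one remaining equation that mentions t gives: h(op(0,op(0,op(unit,unit)))) ≐ h(op(0,s)).
Bind x2 := h(0); no other remaining equation mentions x2.
Decompose op/2: op(y2,h(0)) ≐ op(op(0,v),v),  h(h(0)) ≐ h(h(0)).
Decompose op/2: y2 ≐ op(0,v),  h(0) ≐ v.
Bind y2 := op(0,v); no other remaining equation mentions y2.
Bind v := h(0); no other remaining equation mentions v. Substituting into the earlier binding gives y2 := op(0,h(0)).
Delete trivial equation h(h(0)) ≐ h(h(0)).
Decompose h/1: op(0,op(0,op(unit,unit))) ≐ op(0,s).
Decompose op/2: 0 ≐ 0,  op(0,op(unit,unit)) ≐ s.
Delete trivial equation 0 ≐ 0.
Bind s := op(0,op(unit,unit)).
MGU = { t ↦ 0, x2 ↦ h(0), y2 ↦ op(0,h(0)), v ↦ h(0), s ↦ op(0,op(unit,unit)) }, so s ↦ op(0,op(unit,unit)).

op(0,op(unit,unit))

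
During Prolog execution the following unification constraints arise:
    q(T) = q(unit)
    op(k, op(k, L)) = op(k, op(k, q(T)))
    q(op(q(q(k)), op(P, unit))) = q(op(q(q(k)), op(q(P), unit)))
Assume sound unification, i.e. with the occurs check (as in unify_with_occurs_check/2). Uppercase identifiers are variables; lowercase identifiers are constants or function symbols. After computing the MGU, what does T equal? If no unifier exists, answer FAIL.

Decompose q/1: T = unit.
Bind T := unit; substituting into the one remaining equation that mentions T gives: op(k, op(k, L)) = op(k, op(k, q(unit))).
Decompose op/2: k = k,  op(k, L) = op(k, q(unit)).
Delete trivial equation k = k.
Decompose op/2: k = k,  L = q(unit).
Delete trivial equation k = k.
Bind L := q(unit); no other remaining equation mentions L.
Decompose q/1: op(q(q(k)), op(P, unit)) = op(q(q(k)), op(q(P), unit)).
Decompose op/2: q(q(k)) = q(q(k)),  op(P, unit) = op(q(P), unit).
Delete trivial equation q(q(k)) = q(q(k)).
Decompose op/2: P = q(P),  unit = unit.
Occurs check fails: P occurs in q(P); the equation P = q(P) has no finite solution.

FAIL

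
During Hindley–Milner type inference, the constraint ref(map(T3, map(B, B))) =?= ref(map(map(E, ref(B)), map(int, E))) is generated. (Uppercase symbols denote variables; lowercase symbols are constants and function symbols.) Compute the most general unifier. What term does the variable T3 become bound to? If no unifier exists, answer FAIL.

Decompose ref/1: map(T3, map(B, B)) =?= map(map(E, ref(B)), map(int, E)).
Decompose map/2: T3 =?= map(E, ref(B)),  map(B, B) =?= map(int, E).
Bind T3 := map(E, ref(B)); no other remaining equation mentions T3.
Decompose map/2: B =?= int,  B =?= E.
Bind B := int; substituting into the remaining equation gives: int =?= E. Substituting into the earlier binding gives T3 := map(E, ref(int)).
Bind E := int. Substituting into the earlier binding gives T3 := map(int, ref(int)).
MGU = { T3 := map(int, ref(int)), B := int, E := int }, so T3 := map(int, ref(int)).

map(int, ref(int))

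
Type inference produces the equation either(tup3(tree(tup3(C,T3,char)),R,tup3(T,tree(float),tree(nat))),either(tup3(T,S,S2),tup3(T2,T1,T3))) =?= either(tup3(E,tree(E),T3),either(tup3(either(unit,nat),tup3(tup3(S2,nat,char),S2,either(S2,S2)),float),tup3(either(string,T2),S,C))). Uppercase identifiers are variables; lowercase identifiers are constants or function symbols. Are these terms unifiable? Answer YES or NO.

NO

Decompose either/2: tup3(tree(tup3(C,T3,char)),R,tup3(T,tree(float),tree(nat))) =?= tup3(E,tree(E),T3),  either(tup3(T,S,S2),tup3(T2,T1,T3)) =?= either(tup3(either(unit,nat),tup3(tup3(S2,nat,char),S2,either(S2,S2)),float),tup3(either(string,T2),S,C)).
Decompose tup3/3: tree(tup3(C,T3,char)) =?= E,  R =?= tree(E),  tup3(T,tree(float),tree(nat)) =?= T3.
Bind E := tree(tup3(C,T3,char)); substituting into the one remaining equation that mentions E gives: R =?= tree(tree(tup3(C,T3,char))).
Bind R := tree(tree(tup3(C,T3,char))); no other remaining equation mentions R.
Bind T3 := tup3(T,tree(float),tree(nat)); substituting into the remaining equation gives: either(tup3(T,S,S2),tup3(T2,T1,tup3(T,tree(float),tree(nat)))) =?= either(tup3(either(unit,nat),tup3(tup3(S2,nat,char),S2,either(S2,S2)),float),tup3(either(string,T2),S,C)). Substituting into the earlier bindings gives E := tree(tup3(C,tup3(T,tree(float),tree(nat)),char)), R := tree(tree(tup3(C,tup3(T,tree(float),tree(nat)),char))).
Decompose either/2: tup3(T,S,S2) =?= tup3(either(unit,nat),tup3(tup3(S2,nat,char),S2,either(S2,S2)),float),  tup3(T2,T1,tup3(T,tree(float),tree(nat))) =?= tup3(either(string,T2),S,C).
Decompose tup3/3: T =?= either(unit,nat),  S =?= tup3(tup3(S2,nat,char),S2,either(S2,S2)),  S2 =?= float.
Bind T := either(unit,nat); substituting into the one remaining equation that mentions T gives: tup3(T2,T1,tup3(either(unit,nat),tree(float),tree(nat))) =?= tup3(either(string,T2),S,C). Substituting into the earlier bindings gives E := tree(tup3(C,tup3(either(unit,nat),tree(float),tree(nat)),char)), R := tree(tree(tup3(C,tup3(either(unit,nat),tree(float),tree(nat)),char))), T3 := tup3(either(unit,nat),tree(float),tree(nat)).
Bind S := tup3(tup3(S2,nat,char),S2,either(S2,S2)); substituting into the one remaining equation that mentions S gives: tup3(T2,T1,tup3(either(unit,nat),tree(float),tree(nat))) =?= tup3(either(string,T2),tup3(tup3(S2,nat,char),S2,either(S2,S2)),C).
Bind S2 := float; substituting into the remaining equation gives: tup3(T2,T1,tup3(either(unit,nat),tree(float),tree(nat))) =?= tup3(either(string,T2),tup3(tup3(float,nat,char),float,either(float,float)),C). Substituting into the earlier binding gives S := tup3(tup3(float,nat,char),float,either(float,float)).
Decompose tup3/3: T2 =?= either(string,T2),  T1 =?= tup3(tup3(float,nat,char),float,either(float,float)),  tup3(either(unit,nat),tree(float),tree(nat)) =?= C.
Occurs check fails: T2 occurs in either(string,T2); the equation T2 =?= either(string,T2) has no finite solution.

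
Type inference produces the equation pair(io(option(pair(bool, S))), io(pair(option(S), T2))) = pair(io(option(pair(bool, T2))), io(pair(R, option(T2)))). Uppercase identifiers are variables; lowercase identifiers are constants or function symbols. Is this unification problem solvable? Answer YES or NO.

Decompose pair/2: io(option(pair(bool, S))) = io(option(pair(bool, T2))),  io(pair(option(S), T2)) = io(pair(R, option(T2))).
Decompose io/1: option(pair(bool, S)) = option(pair(bool, T2)).
Decompose option/1: pair(bool, S) = pair(bool, T2).
Decompose pair/2: bool = bool,  S = T2.
Delete trivial equation bool = bool.
Bind S := T2; substituting into the remaining equation gives: io(pair(option(T2), T2)) = io(pair(R, option(T2))).
Decompose io/1: pair(option(T2), T2) = pair(R, option(T2)).
Decompose pair/2: option(T2) = R,  T2 = option(T2).
Bind R := option(T2); no other remaining equation mentions R.
Occurs check fails: T2 occurs in option(T2); the equation T2 = option(T2) has no finite solution.

NO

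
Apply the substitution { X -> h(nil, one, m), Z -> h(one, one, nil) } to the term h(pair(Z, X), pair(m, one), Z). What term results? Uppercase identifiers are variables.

Replace each occurrence of X with h(nil, one, m).
Replace each occurrence of Z with h(one, one, nil).
Result: h(pair(h(one, one, nil), h(nil, one, m)), pair(m, one), h(one, one, nil)).

h(pair(h(one, one, nil), h(nil, one, m)), pair(m, one), h(one, one, nil))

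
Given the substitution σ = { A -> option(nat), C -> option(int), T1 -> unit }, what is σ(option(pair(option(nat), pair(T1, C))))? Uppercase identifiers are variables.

Replace each occurrence of C with option(int).
Replace each occurrence of T1 with unit.
Result: option(pair(option(nat), pair(unit, option(int)))).

option(pair(option(nat), pair(unit, option(int))))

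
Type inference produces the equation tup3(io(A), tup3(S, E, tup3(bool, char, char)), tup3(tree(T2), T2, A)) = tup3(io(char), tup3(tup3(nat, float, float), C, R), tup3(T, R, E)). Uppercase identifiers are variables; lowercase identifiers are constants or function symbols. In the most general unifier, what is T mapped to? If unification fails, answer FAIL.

tree(tup3(bool, char, char))

Decompose tup3/3: io(A) = io(char),  tup3(S, E, tup3(bool, char, char)) = tup3(tup3(nat, float, float), C, R),  tup3(tree(T2), T2, A) = tup3(T, R, E).
Decompose io/1: A = char.
Bind A := char; substituting into the one remaining equation that mentions A gives: tup3(tree(T2), T2, char) = tup3(T, R, E).
Decompose tup3/3: S = tup3(nat, float, float),  E = C,  tup3(bool, char, char) = R.
Bind S := tup3(nat, float, float); no other remaining equation mentions S.
Bind E := C; substituting into the one remaining equation that mentions E gives: tup3(tree(T2), T2, char) = tup3(T, R, C).
Bind R := tup3(bool, char, char); substituting into the remaining equation gives: tup3(tree(T2), T2, char) = tup3(T, tup3(bool, char, char), C).
Decompose tup3/3: tree(T2) = T,  T2 = tup3(bool, char, char),  char = C.
Bind T := tree(T2); no other remaining equation mentions T.
Bind T2 := tup3(bool, char, char); no other remaining equation mentions T2. Substituting into the earlier binding gives T := tree(tup3(bool, char, char)).
Bind C := char. Substituting into the earlier binding gives E := char.
MGU = { A -> char, S -> tup3(nat, float, float), E -> char, R -> tup3(bool, char, char), T -> tree(tup3(bool, char, char)), T2 -> tup3(bool, char, char), C -> char }, so T -> tree(tup3(bool, char, char)).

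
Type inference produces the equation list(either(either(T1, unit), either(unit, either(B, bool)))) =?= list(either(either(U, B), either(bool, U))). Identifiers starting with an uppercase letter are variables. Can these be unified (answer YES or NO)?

NO

Decompose list/1: either(either(T1, unit), either(unit, either(B, bool))) =?= either(either(U, B), either(bool, U)).
Decompose either/2: either(T1, unit) =?= either(U, B),  either(unit, either(B, bool)) =?= either(bool, U).
Decompose either/2: T1 =?= U,  unit =?= B.
Bind T1 := U; no other remaining equation mentions T1.
Bind B := unit; substituting into the remaining equation gives: either(unit, either(unit, bool)) =?= either(bool, U).
Decompose either/2: unit =?= bool,  either(unit, bool) =?= U.
Clash: constants unit and bool differ; no unifier exists.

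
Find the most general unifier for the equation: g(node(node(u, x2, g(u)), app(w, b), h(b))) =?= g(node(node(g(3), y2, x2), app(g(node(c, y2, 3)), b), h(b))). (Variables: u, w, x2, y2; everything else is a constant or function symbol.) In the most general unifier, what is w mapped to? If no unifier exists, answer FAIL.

Decompose g/1: node(node(u, x2, g(u)), app(w, b), h(b)) =?= node(node(g(3), y2, x2), app(g(node(c, y2, 3)), b), h(b)).
Decompose node/3: node(u, x2, g(u)) =?= node(g(3), y2, x2),  app(w, b) =?= app(g(node(c, y2, 3)), b),  h(b) =?= h(b).
Decompose node/3: u =?= g(3),  x2 =?= y2,  g(u) =?= x2.
Bind u := g(3); substituting into the one remaining equation that mentions u gives: g(g(3)) =?= x2.
Bind x2 := y2; substituting into the one remaining equation that mentions x2 gives: g(g(3)) =?= y2.
Bind y2 := g(g(3)); substituting into the one remaining equation that mentions y2 gives: app(w, b) =?= app(g(node(c, g(g(3)), 3)), b). Substituting into the earlier binding gives x2 := g(g(3)).
Decompose app/2: w =?= g(node(c, g(g(3)), 3)),  b =?= b.
Bind w := g(node(c, g(g(3)), 3)); no other remaining equation mentions w.
Delete trivial equation b =?= b.
Delete trivial equation h(b) =?= h(b).
MGU = { u -> g(3), x2 -> g(g(3)), y2 -> g(g(3)), w -> g(node(c, g(g(3)), 3)) }, so w -> g(node(c, g(g(3)), 3)).

g(node(c, g(g(3)), 3))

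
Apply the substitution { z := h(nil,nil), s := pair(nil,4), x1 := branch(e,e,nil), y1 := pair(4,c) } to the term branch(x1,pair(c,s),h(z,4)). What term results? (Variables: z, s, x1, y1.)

Replace each occurrence of z with h(nil,nil).
Replace each occurrence of s with pair(nil,4).
Replace each occurrence of x1 with branch(e,e,nil).
Result: branch(branch(e,e,nil),pair(c,pair(nil,4)),h(h(nil,nil),4)).

branch(branch(e,e,nil),pair(c,pair(nil,4)),h(h(nil,nil),4))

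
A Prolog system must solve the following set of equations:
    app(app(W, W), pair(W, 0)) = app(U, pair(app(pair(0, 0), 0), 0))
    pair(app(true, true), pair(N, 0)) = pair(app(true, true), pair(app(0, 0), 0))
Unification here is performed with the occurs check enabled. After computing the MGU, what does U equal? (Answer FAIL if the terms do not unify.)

app(app(pair(0, 0), 0), app(pair(0, 0), 0))

Decompose app/2: app(W, W) = U,  pair(W, 0) = pair(app(pair(0, 0), 0), 0).
Bind U := app(W, W); no other remaining equation mentions U.
Decompose pair/2: W = app(pair(0, 0), 0),  0 = 0.
Bind W := app(pair(0, 0), 0); no other remaining equation mentions W. Substituting into the earlier binding gives U := app(app(pair(0, 0), 0), app(pair(0, 0), 0)).
Delete trivial equation 0 = 0.
Decompose pair/2: app(true, true) = app(true, true),  pair(N, 0) = pair(app(0, 0), 0).
Delete trivial equation app(true, true) = app(true, true).
Decompose pair/2: N = app(0, 0),  0 = 0.
Bind N := app(0, 0); no other remaining equation mentions N.
Delete trivial equation 0 = 0.
MGU = { U -> app(app(pair(0, 0), 0), app(pair(0, 0), 0)), W -> app(pair(0, 0), 0), N -> app(0, 0) }, so U -> app(app(pair(0, 0), 0), app(pair(0, 0), 0)).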